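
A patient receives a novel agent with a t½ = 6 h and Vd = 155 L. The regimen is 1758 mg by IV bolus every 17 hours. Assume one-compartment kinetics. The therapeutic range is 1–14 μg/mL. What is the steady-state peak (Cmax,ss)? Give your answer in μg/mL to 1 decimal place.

13.2 μg/mL

τ/t½ = 17/6 ≈ 2.8333, so fraction remaining f = (1/2)^(17/6) ≈ 0.1403.
Accumulation ratio R = 1/(1 − f) ≈ 1/0.8597 ≈ 1.1632.
Each bolus raises the concentration by D/Vd = 1758/155 ≈ 11.342 μg/mL.
Steady-state peak Cmax,ss = C₀·R ≈ 11.342 × 1.1632 ≈ 13.193 μg/mL.
Peak 13.2 μg/mL vs MTC 14 μg/mL: below toxic threshold.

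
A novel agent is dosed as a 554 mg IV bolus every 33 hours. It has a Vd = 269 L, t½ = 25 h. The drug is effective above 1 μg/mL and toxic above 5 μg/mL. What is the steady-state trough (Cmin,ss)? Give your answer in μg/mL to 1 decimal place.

1.4 μg/mL

τ/t½ = 33/25 ≈ 1.32, so fraction remaining f = (1/2)^(33/25) ≈ 0.4005.
Single-dose peak C₀ = D/Vd = 554/269 ≈ 2.059 μg/mL.
Steady-state trough Cmin,ss = C₀·f/(1−f) ≈ 2.059 × 0.4005/0.5995 ≈ 1.376 μg/mL.
Trough 1.4 μg/mL vs MEC 1 μg/mL: adequate.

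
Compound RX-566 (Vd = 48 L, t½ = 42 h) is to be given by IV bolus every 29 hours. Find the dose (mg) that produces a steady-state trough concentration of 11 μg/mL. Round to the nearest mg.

τ/t½ = 29/42 ≈ 0.69048, so f = (1/2)^(29/42) ≈ 0.619649.
Cmin,ss = (D/Vd)·f/(1−f), so D = Cmin,ss·Vd·(1−f)/f.
D = 11 × 48 × (1−f)/f ≈ 11 × 48 × 0.61382 ≈ 324.10 mg.

324 mg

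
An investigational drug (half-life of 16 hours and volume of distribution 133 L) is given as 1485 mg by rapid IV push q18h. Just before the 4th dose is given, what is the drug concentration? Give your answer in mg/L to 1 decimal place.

f = (1/2)^(τ/t½) = (1/2)^(18/16) ≈ 0.4585.
C₀ = D/Vd = 1485/133 ≈ 11.165 mg/L.
Before the 4th dose, 3 doses have been given. Superposition: Cmin = C₀·(f + f² + … + f^3).
≈ 11.165 × (0.4585 + 0.2102 + 0.0964) ≈ 11.165 × 0.7651 ≈ 8.542 mg/L.

8.5 mg/L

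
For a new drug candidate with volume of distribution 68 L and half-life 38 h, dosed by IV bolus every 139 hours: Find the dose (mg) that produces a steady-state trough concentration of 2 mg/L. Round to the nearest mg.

1581 mg

τ/t½ = 139/38 ≈ 3.6579, so f = (1/2)^(139/38) ≈ 0.079225.
Cmin,ss = (D/Vd)·f/(1−f), so D = Cmin,ss·Vd·(1−f)/f.
D = 2 × 68 × (1−f)/f ≈ 2 × 68 × 11.62228 ≈ 1580.63 mg.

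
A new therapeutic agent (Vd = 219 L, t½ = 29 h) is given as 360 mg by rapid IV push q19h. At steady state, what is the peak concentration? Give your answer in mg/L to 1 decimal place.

Over one 19-h interval, 19/29 ≈ 0.65517 half-lives elapse, leaving f ≈ 0.6350 of each dose.
At steady state, accumulation factor R = 1/(1 − e^(−kτ)) ≈ 2.7397.
Each bolus raises the concentration by D/Vd = 360/219 ≈ 1.644 mg/L.
Cmax,ss = C₀/(1 − f) ≈ 1.644/0.3650 ≈ 4.504 mg/L.

4.5 mg/L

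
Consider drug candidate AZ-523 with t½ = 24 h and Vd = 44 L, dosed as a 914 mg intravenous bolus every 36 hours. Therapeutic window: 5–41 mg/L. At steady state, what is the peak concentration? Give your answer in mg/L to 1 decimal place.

Over one 36-h interval, 36/24 ≈ 1.5 half-lives elapse, leaving f ≈ 0.3536 of each dose.
Accumulation ratio R = 1/(1 − f) ≈ 1/0.6464 ≈ 1.5470.
Each bolus raises the concentration by D/Vd = 914/44 ≈ 20.773 mg/L.
Steady-state peak Cmax,ss = C₀·R ≈ 20.773 × 1.5470 ≈ 32.136 mg/L.
Peak 32.1 mg/L vs MTC 41 mg/L: below toxic threshold.

32.1 mg/L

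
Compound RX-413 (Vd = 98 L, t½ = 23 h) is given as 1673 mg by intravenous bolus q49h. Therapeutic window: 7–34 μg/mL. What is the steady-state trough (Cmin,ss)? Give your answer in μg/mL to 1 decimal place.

5.1 μg/mL

τ/t½ = 49/23 ≈ 2.1304, so fraction remaining f = (1/2)^(49/23) ≈ 0.2284.
Each bolus raises the concentration by D/Vd = 1673/98 ≈ 17.071 μg/mL.
Steady-state trough Cmin,ss = C₀·f/(1−f) ≈ 17.071 × 0.2284/0.7716 ≈ 5.053 μg/mL.
Trough 5.1 μg/mL vs MEC 7 μg/mL: subtherapeutic.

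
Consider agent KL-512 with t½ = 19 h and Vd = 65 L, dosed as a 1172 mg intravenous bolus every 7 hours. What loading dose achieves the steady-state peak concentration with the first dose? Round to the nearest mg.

f = (1/2)^(7/19) ≈ 0.774630; accumulation ratio R = 1/(1−f) ≈ 4.43715.
Loading dose to hit Cmax,ss on first dose: D_load = D_maint·R ≈ 1172 × 4.43715 ≈ 5200.34 mg.

5200 mg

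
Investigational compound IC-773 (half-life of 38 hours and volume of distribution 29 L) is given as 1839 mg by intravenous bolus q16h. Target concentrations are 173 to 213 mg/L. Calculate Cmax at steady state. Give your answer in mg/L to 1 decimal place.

250.5 mg/L

τ/t½ = 16/38 ≈ 0.42105, so fraction remaining f = (1/2)^(16/38) ≈ 0.7469.
Accumulation ratio R = 1/(1 − f) ≈ 1/0.2531 ≈ 3.9510.
Single-dose peak C₀ = D/Vd = 1839/29 ≈ 63.414 mg/L.
Steady-state peak Cmax,ss = C₀·R ≈ 63.414 × 3.9510 ≈ 250.549 mg/L.
Peak 250.5 mg/L vs MTC 213 mg/L: exceeds toxic threshold.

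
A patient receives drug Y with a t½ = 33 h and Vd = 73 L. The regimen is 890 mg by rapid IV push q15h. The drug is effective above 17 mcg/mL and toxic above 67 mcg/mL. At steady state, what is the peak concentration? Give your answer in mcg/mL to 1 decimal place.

τ/t½ = 15/33 ≈ 0.45455, so fraction remaining f = (1/2)^(15/33) ≈ 0.7297.
Accumulation ratio R = 1/(1 − f) ≈ 1/0.2703 ≈ 3.6996.
Single-dose peak C₀ = D/Vd = 890/73 ≈ 12.192 mcg/mL.
Cmax,ss = C₀/(1 − f) ≈ 12.192/0.2703 ≈ 45.105 mcg/mL.
Peak 45.1 mcg/mL vs MTC 67 mcg/mL: below toxic threshold.

45.1 mcg/mL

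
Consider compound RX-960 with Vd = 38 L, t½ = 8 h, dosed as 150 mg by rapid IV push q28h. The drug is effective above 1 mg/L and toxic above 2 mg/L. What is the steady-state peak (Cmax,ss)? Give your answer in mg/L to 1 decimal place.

τ/t½ = 28/8 ≈ 3.5, so fraction remaining f = (1/2)^(28/8) ≈ 0.0884.
At steady state, accumulation factor R = 1/(1 − e^(−kτ)) ≈ 1.0970.
Each bolus raises the concentration by D/Vd = 150/38 ≈ 3.947 mg/L.
Steady-state peak Cmax,ss = C₀·R ≈ 3.947 × 1.0970 ≈ 4.330 mg/L.
Peak 4.3 mg/L vs MTC 2 mg/L: exceeds toxic threshold.

4.3 mg/L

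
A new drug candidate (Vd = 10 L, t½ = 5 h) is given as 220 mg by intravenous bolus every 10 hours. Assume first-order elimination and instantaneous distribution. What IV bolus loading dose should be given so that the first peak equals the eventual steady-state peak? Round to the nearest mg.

f = (1/2)^(10/5) ≈ 0.250000; accumulation ratio R = 1/(1−f) ≈ 1.33333.
Loading dose to hit Cmax,ss on first dose: D_load = D_maint·R ≈ 220 × 1.33333 ≈ 293.33 mg.

293 mg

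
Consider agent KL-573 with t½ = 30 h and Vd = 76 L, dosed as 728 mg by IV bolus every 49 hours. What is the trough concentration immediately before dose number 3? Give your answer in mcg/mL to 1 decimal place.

4.1 mcg/mL

f = (1/2)^(τ/t½) = (1/2)^(49/30) ≈ 0.3223.
C₀ = D/Vd = 728/76 ≈ 9.579 mcg/mL.
Before the 3rd dose, 2 doses have been given. Superposition: Cmin = C₀·(f + f²).
≈ 9.579 × (0.3223 + 0.1039) ≈ 9.579 × 0.4262 ≈ 4.083 mcg/mL.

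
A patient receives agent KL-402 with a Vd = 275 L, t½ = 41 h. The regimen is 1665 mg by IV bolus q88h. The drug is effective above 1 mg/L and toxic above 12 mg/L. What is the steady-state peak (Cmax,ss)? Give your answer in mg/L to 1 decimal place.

7.8 mg/L

τ/t½ = 88/41 ≈ 2.1463, so fraction remaining f = (1/2)^(88/41) ≈ 0.2259.
At steady state, accumulation factor R = 1/(1 − e^(−kτ)) ≈ 1.2918.
Each bolus raises the concentration by D/Vd = 1665/275 ≈ 6.055 mg/L.
Steady-state peak Cmax,ss = C₀·R ≈ 6.055 × 1.2918 ≈ 7.822 mg/L.
Peak 7.8 mg/L vs MTC 12 mg/L: below toxic threshold.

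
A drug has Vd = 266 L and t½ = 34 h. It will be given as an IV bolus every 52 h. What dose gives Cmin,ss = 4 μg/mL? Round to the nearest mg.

2007 mg

τ/t½ = 52/34 ≈ 1.5294, so f = (1/2)^(52/34) ≈ 0.346419.
Cmin,ss = (D/Vd)·f/(1−f), so D = Cmin,ss·Vd·(1−f)/f.
D = 4 × 266 × (1−f)/f ≈ 4 × 266 × 1.88668 ≈ 2007.43 mg.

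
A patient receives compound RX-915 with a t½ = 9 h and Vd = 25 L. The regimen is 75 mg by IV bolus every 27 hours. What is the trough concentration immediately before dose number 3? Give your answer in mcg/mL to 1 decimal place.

f = (1/2)^(τ/t½) = (1/2)^(27/9) ≈ 0.1250.
C₀ = D/Vd = 75/25 ≈ 3.000 mcg/mL.
Before the 3rd dose, 2 doses have been given. Superposition: Cmin = C₀·(f + f²).
≈ 3.000 × (0.1250 + 0.0156) ≈ 3.000 × 0.1406 ≈ 0.422 mcg/mL.

0.4 mcg/mL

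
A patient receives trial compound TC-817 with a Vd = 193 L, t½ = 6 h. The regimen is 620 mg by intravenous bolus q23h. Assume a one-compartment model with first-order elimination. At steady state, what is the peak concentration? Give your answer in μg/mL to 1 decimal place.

3.5 μg/mL

Over one 23-h interval, 23/6 ≈ 3.8333 half-lives elapse, leaving f ≈ 0.0702 of each dose.
At steady state, accumulation factor R = 1/(1 − e^(−kτ)) ≈ 1.0755.
Each bolus raises the concentration by D/Vd = 620/193 ≈ 3.212 μg/mL.
Cmax,ss = C₀/(1 − f) ≈ 3.212/0.9298 ≈ 3.455 μg/mL.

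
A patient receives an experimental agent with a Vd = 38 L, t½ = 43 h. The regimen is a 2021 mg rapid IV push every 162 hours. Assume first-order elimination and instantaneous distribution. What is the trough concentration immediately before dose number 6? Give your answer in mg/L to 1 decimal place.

f = (1/2)^(τ/t½) = (1/2)^(162/43) ≈ 0.0734.
C₀ = D/Vd = 2021/38 ≈ 53.184 mg/L.
Before the 6th dose, 5 doses have been given. Superposition: Cmin = C₀·(f + f² + … + f^5).
≈ 53.184 × (0.0734 + 0.0054 + 0.0004 + 0.0000 + 0.0000) ≈ 53.184 × 0.0792 ≈ 4.212 mg/L.

4.2 mg/L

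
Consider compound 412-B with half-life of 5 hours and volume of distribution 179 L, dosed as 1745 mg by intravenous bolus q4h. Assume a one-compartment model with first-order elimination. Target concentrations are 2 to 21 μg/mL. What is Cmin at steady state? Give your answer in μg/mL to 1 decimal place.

13.2 μg/mL

τ/t½ = 4/5 ≈ 0.8, so fraction remaining f = (1/2)^(4/5) ≈ 0.5743.
At steady state, accumulation factor R = 1/(1 − e^(−kτ)) ≈ 2.3491.
Single-dose peak C₀ = D/Vd = 1745/179 ≈ 9.749 μg/mL.
Steady-state peak Cmax,ss = C₀·R ≈ 9.749 × 2.3491 ≈ 22.901 μg/mL.
One interval later, Cmin,ss = Cmax,ss·e^(−kτ) ≈ 22.901 × 0.5743 ≈ 13.152 μg/mL.
Trough 13.2 μg/mL vs MEC 2 μg/mL: adequate.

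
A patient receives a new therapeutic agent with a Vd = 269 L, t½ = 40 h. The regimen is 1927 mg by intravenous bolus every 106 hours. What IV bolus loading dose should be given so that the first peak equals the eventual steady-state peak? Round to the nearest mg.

f = (1/2)^(106/40) ≈ 0.159320; accumulation ratio R = 1/(1−f) ≈ 1.18951.
Loading dose to hit Cmax,ss on first dose: D_load = D_maint·R ≈ 1927 × 1.18951 ≈ 2292.19 mg.

2292 mg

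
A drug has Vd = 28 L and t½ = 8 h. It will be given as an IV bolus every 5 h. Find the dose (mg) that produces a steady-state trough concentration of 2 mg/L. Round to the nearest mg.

30 mg

τ/t½ = 5/8 ≈ 0.625, so f = (1/2)^(5/8) ≈ 0.648420.
Cmin,ss = (D/Vd)·f/(1−f), so D = Cmin,ss·Vd·(1−f)/f.
D = 2 × 28 × (1−f)/f ≈ 2 × 28 × 0.54221 ≈ 30.36 mg.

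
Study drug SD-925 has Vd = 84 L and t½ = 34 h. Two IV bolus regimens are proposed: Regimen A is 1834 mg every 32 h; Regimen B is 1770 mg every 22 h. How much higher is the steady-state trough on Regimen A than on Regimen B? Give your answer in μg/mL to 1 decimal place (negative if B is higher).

-13.5 μg/mL

Regimen A: f = (1/2)^(32/34) ≈ 0.5208; Cmin,ss = (1834/84)·f/(1−f) ≈ 23.729 μg/mL.
Regimen B: f = (1/2)^(22/34) ≈ 0.6386; Cmin,ss = (1770/84)·f/(1−f) ≈ 37.234 μg/mL.
Difference ≈ 23.729 − 37.234 ≈ -13.505 μg/mL.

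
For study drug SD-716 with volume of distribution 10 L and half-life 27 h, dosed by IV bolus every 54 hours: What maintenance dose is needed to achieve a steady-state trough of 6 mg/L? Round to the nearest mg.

τ/t½ = 54/27 ≈ 2, so f = (1/2)^(54/27) ≈ 0.250000.
Cmin,ss = (D/Vd)·f/(1−f), so D = Cmin,ss·Vd·(1−f)/f.
D = 6 × 10 × (1−f)/f ≈ 6 × 10 × 3.00000 ≈ 180.00 mg.

180 mg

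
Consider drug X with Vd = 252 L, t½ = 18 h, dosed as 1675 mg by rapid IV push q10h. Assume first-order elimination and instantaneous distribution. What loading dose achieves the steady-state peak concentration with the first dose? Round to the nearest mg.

5241 mg

f = (1/2)^(10/18) ≈ 0.680395; accumulation ratio R = 1/(1−f) ≈ 3.12886.
Loading dose to hit Cmax,ss on first dose: D_load = D_maint·R ≈ 1675 × 3.12886 ≈ 5240.84 mg.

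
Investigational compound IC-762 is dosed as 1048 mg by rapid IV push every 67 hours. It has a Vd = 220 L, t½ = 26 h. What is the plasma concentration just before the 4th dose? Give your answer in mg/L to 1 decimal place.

1.0 mg/L

f = (1/2)^(τ/t½) = (1/2)^(67/26) ≈ 0.1676.
C₀ = D/Vd = 1048/220 ≈ 4.764 mg/L.
Before the 4th dose, 3 doses have been given. Superposition: Cmin = C₀·(f + f² + … + f^3).
≈ 4.764 × (0.1676 + 0.0281 + 0.0047) ≈ 4.764 × 0.2004 ≈ 0.955 mg/L.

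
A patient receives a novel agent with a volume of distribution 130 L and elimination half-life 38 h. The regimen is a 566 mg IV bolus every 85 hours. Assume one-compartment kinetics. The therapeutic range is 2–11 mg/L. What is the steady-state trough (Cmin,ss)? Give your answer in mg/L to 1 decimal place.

τ/t½ = 85/38 ≈ 2.2368, so fraction remaining f = (1/2)^(85/38) ≈ 0.2122.
Each bolus raises the concentration by D/Vd = 566/130 ≈ 4.354 mg/L.
Steady-state trough Cmin,ss = C₀·f/(1−f) ≈ 4.354 × 0.2122/0.7878 ≈ 1.173 mg/L.
Trough 1.2 mg/L vs MEC 2 mg/L: subtherapeutic.

1.2 mg/L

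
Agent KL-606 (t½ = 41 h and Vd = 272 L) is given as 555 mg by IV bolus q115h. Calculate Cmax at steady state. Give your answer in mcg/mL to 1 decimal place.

2.4 mcg/mL

τ/t½ = 115/41 ≈ 2.8049, so fraction remaining f = (1/2)^(115/41) ≈ 0.1431.
Accumulation ratio R = 1/(1 − f) ≈ 1/0.8569 ≈ 1.1670.
Each bolus raises the concentration by D/Vd = 555/272 ≈ 2.040 mcg/mL.
Cmax,ss = C₀/(1 − f) ≈ 2.040/0.8569 ≈ 2.381 mcg/mL.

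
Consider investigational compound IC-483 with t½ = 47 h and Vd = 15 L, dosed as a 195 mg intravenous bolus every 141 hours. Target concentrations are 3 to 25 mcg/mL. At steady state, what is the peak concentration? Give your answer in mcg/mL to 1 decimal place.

14.9 mcg/mL

The dosing interval is 3 half-lives, so f = 2^(−3) = 0.125.
Accumulation ratio R = 1/(1 − f) = 1/0.875 = 8/7.
Single-dose peak C₀ = D/Vd = 195/15 = 13 mcg/mL.
Steady-state peak Cmax,ss = C₀·R = 13 × 8/7 ≈ 14.857 mcg/mL.
Peak 14.9 mcg/mL vs MTC 25 mcg/mL: below toxic threshold.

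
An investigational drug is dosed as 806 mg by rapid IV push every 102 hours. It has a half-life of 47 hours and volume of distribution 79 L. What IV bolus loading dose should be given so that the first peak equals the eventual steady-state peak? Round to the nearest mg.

f = (1/2)^(102/47) ≈ 0.222178; accumulation ratio R = 1/(1−f) ≈ 1.28564.
Loading dose to hit Cmax,ss on first dose: D_load = D_maint·R ≈ 806 × 1.28564 ≈ 1036.23 mg.

1036 mg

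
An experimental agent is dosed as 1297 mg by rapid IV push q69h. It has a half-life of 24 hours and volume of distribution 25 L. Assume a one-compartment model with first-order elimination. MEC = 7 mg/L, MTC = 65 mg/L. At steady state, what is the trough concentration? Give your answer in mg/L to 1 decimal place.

τ/t½ = 69/24 ≈ 2.875, so fraction remaining f = (1/2)^(69/24) ≈ 0.1363.
Single-dose peak C₀ = D/Vd = 1297/25 ≈ 51.880 mg/L.
Steady-state trough Cmin,ss = C₀·f/(1−f) ≈ 51.880 × 0.1363/0.8637 ≈ 8.187 mg/L.
Trough 8.2 mg/L vs MEC 7 mg/L: adequate.

8.2 mg/L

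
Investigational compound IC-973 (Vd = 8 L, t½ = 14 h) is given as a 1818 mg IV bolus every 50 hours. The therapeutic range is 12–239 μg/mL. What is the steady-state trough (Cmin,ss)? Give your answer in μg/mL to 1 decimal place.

20.9 μg/mL

Over one 50-h interval, 50/14 ≈ 3.5714 half-lives elapse, leaving f ≈ 0.0841 of each dose.
Single-dose peak C₀ = D/Vd = 1818/8 ≈ 227.250 μg/mL.
Steady-state trough Cmin,ss = C₀·f/(1−f) ≈ 227.250 × 0.0841/0.9159 ≈ 20.867 μg/mL.
Trough 20.9 μg/mL vs MEC 12 μg/mL: adequate.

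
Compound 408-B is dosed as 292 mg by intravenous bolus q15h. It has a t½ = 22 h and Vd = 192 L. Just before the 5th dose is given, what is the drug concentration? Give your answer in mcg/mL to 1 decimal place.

2.1 mcg/mL

f = (1/2)^(τ/t½) = (1/2)^(15/22) ≈ 0.6234.
C₀ = D/Vd = 292/192 ≈ 1.521 mcg/mL.
Before the 5th dose, 4 doses have been given. Superposition: Cmin = C₀·(f + f² + … + f^4).
≈ 1.521 × (0.6234 + 0.3886 + 0.2423 + 0.1510) ≈ 1.521 × 1.4053 ≈ 2.137 mcg/mL.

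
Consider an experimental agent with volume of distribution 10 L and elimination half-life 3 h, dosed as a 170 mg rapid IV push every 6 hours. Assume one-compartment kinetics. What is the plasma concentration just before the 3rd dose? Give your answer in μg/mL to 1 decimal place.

f = (1/2)^(τ/t½) = (1/2)^(6/3) ≈ 0.2500.
C₀ = D/Vd = 170/10 ≈ 17.000 μg/mL.
Before the 3rd dose, 2 doses have been given. Superposition: Cmin = C₀·(f + f²).
≈ 17.000 × (0.2500 + 0.0625) ≈ 17.000 × 0.3125 ≈ 5.312 μg/mL.

5.3 μg/mL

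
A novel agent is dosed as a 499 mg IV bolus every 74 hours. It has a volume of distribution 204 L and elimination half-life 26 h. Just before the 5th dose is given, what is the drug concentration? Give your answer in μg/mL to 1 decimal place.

f = (1/2)^(τ/t½) = (1/2)^(74/26) ≈ 0.1391.
C₀ = D/Vd = 499/204 ≈ 2.446 μg/mL.
Before the 5th dose, 4 doses have been given. Superposition: Cmin = C₀·(f + f² + … + f^4).
≈ 2.446 × (0.1391 + 0.0193 + 0.0027 + 0.0004) ≈ 2.446 × 0.1615 ≈ 0.395 μg/mL.

0.4 μg/mL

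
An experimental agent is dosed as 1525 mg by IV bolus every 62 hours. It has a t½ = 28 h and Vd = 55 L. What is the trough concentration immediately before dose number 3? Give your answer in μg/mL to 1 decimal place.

7.3 μg/mL

f = (1/2)^(τ/t½) = (1/2)^(62/28) ≈ 0.2155.
C₀ = D/Vd = 1525/55 ≈ 27.727 μg/mL.
Before the 3rd dose, 2 doses have been given. Superposition: Cmin = C₀·(f + f²).
≈ 27.727 × (0.2155 + 0.0464) ≈ 27.727 × 0.2619 ≈ 7.262 μg/mL.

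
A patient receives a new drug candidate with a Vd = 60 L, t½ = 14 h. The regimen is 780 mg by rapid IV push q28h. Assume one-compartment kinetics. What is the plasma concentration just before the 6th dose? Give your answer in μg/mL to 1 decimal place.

f = (1/2)^(τ/t½) = (1/2)^(28/14) ≈ 0.2500.
C₀ = D/Vd = 780/60 ≈ 13.000 μg/mL.
Before the 6th dose, 5 doses have been given. Superposition: Cmin = C₀·(f + f² + … + f^5).
≈ 13.000 × (0.2500 + 0.0625 + 0.0156 + 0.0039 + 0.0010) ≈ 13.000 × 0.3330 ≈ 4.329 μg/mL.

4.3 μg/mL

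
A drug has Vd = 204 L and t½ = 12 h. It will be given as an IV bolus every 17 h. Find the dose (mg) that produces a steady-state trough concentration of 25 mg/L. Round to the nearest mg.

τ/t½ = 17/12 ≈ 1.4167, so f = (1/2)^(17/12) ≈ 0.374577.
Cmin,ss = (D/Vd)·f/(1−f), so D = Cmin,ss·Vd·(1−f)/f.
D = 25 × 204 × (1−f)/f ≈ 25 × 204 × 1.66968 ≈ 8515.37 mg.

8515 mg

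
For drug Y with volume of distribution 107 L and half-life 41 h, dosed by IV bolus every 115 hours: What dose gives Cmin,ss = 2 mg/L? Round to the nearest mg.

1281 mg

τ/t½ = 115/41 ≈ 2.8049, so f = (1/2)^(115/41) ≈ 0.143103.
Cmin,ss = (D/Vd)·f/(1−f), so D = Cmin,ss·Vd·(1−f)/f.
D = 2 × 107 × (1−f)/f ≈ 2 × 107 × 5.98797 ≈ 1281.43 mg.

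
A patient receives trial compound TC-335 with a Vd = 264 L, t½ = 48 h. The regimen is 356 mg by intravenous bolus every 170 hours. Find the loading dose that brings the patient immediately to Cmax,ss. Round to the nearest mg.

f = (1/2)^(170/48) ≈ 0.085872; accumulation ratio R = 1/(1−f) ≈ 1.09394.
Loading dose to hit Cmax,ss on first dose: D_load = D_maint·R ≈ 356 × 1.09394 ≈ 389.44 mg.

389 mg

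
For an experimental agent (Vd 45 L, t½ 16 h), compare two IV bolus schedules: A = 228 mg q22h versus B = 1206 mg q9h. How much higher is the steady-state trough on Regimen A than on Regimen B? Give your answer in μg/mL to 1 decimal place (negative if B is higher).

-53.0 μg/mL

Regimen A: f = (1/2)^(22/16) ≈ 0.3856; Cmin,ss = (228/45)·f/(1−f) ≈ 3.180 μg/mL.
Regimen B: f = (1/2)^(9/16) ≈ 0.6771; Cmin,ss = (1206/45)·f/(1−f) ≈ 56.198 μg/mL.
Difference ≈ 3.180 − 56.198 ≈ -53.018 μg/mL.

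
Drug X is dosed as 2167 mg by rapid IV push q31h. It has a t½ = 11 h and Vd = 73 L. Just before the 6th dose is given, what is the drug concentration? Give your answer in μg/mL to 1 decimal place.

4.9 μg/mL

f = (1/2)^(τ/t½) = (1/2)^(31/11) ≈ 0.1418.
C₀ = D/Vd = 2167/73 ≈ 29.685 μg/mL.
Before the 6th dose, 5 doses have been given. Superposition: Cmin = C₀·(f + f² + … + f^5).
≈ 29.685 × (0.1418 + 0.0201 + 0.0029 + 0.0004 + 0.0001) ≈ 29.685 × 0.1653 ≈ 4.907 μg/mL.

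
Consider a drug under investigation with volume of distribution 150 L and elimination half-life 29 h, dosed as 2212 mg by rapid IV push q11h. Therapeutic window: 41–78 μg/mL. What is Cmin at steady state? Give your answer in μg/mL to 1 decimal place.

Over one 11-h interval, 11/29 ≈ 0.37931 half-lives elapse, leaving f ≈ 0.7688 of each dose.
Single-dose peak C₀ = D/Vd = 2212/150 ≈ 14.747 μg/mL.
Steady-state trough Cmin,ss = C₀·f/(1−f) ≈ 14.747 × 0.7688/0.2312 ≈ 49.038 μg/mL.
Trough 49.0 μg/mL vs MEC 41 μg/mL: adequate.

49.0 μg/mL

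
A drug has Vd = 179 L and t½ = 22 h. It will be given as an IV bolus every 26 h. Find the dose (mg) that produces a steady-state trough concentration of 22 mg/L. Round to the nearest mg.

4996 mg

τ/t½ = 26/22 ≈ 1.1818, so f = (1/2)^(26/22) ≈ 0.440796.
Cmin,ss = (D/Vd)·f/(1−f), so D = Cmin,ss·Vd·(1−f)/f.
D = 22 × 179 × (1−f)/f ≈ 22 × 179 × 1.26862 ≈ 4995.83 mg.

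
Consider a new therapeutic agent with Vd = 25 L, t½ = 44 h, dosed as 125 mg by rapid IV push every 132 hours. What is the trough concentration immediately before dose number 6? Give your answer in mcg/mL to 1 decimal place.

0.7 mcg/mL

f = (1/2)^(τ/t½) = (1/2)^(132/44) ≈ 0.1250.
C₀ = D/Vd = 125/25 ≈ 5.000 mcg/mL.
Before the 6th dose, 5 doses have been given. Superposition: Cmin = C₀·(f + f² + … + f^5).
≈ 5.000 × (0.1250 + 0.0156 + 0.0020 + 0.0002 + 0.0000) ≈ 5.000 × 0.1428 ≈ 0.714 mcg/mL.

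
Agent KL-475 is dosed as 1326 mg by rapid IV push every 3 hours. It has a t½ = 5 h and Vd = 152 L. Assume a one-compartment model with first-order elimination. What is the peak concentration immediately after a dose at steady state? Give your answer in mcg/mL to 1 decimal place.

25.6 mcg/mL

k = ln2/t½ = ln2/5 ≈ 0.138629 h⁻¹; fraction remaining f = e^(−kτ) = e^(−0.138629×3) ≈ 0.6598.
Accumulation ratio R = 1/(1 − f) ≈ 1/0.3402 ≈ 2.9394.
Each bolus raises the concentration by D/Vd = 1326/152 ≈ 8.724 mcg/mL.
Steady-state peak Cmax,ss = C₀·R ≈ 8.724 × 2.9394 ≈ 25.643 mcg/mL.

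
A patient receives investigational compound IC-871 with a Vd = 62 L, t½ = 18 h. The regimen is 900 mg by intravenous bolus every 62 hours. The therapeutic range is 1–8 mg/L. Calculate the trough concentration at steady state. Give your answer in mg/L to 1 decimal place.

k = ln2/t½ = ln2/18 ≈ 0.038508 h⁻¹; fraction remaining f = e^(−kτ) = e^(−0.038508×62) ≈ 0.0919.
At steady state, accumulation factor R = 1/(1 − e^(−kτ)) ≈ 1.1012.
Each bolus raises the concentration by D/Vd = 900/62 ≈ 14.516 mg/L.
Cmax,ss = C₀/(1 − f) ≈ 14.516/0.9081 ≈ 15.985 mg/L.
Steady-state trough Cmin,ss = Cmax,ss·f ≈ 15.985 × 0.0919 ≈ 1.469 mg/L.
Trough 1.5 mg/L vs MEC 1 mg/L: adequate.

1.5 mg/L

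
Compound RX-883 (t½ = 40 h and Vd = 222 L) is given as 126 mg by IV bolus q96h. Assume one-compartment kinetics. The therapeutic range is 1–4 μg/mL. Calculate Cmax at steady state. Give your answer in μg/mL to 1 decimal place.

0.7 μg/mL

Over one 96-h interval, 96/40 ≈ 2.4 half-lives elapse, leaving f ≈ 0.1895 of each dose.
Accumulation ratio R = 1/(1 − f) ≈ 1/0.8105 ≈ 1.2338.
Single-dose peak C₀ = D/Vd = 126/222 ≈ 0.568 μg/mL.
Steady-state peak Cmax,ss = C₀·R ≈ 0.568 × 1.2338 ≈ 0.701 μg/mL.
Peak 0.7 μg/mL vs MTC 4 μg/mL: below toxic threshold.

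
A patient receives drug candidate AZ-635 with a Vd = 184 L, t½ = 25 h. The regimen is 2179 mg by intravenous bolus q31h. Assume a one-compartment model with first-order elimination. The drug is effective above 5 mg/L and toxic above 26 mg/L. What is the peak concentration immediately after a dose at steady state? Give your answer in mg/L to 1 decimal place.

k = ln2/t½ = ln2/25 ≈ 0.027726 h⁻¹; fraction remaining f = e^(−kτ) = e^(−0.027726×31) ≈ 0.4234.
Accumulation ratio R = 1/(1 − f) ≈ 1/0.5766 ≈ 1.7343.
Each bolus raises the concentration by D/Vd = 2179/184 ≈ 11.842 mg/L.
Cmax,ss = C₀/(1 − f) ≈ 11.842/0.5766 ≈ 20.538 mg/L.
Peak 20.5 mg/L vs MTC 26 mg/L: below toxic threshold.

20.5 mg/L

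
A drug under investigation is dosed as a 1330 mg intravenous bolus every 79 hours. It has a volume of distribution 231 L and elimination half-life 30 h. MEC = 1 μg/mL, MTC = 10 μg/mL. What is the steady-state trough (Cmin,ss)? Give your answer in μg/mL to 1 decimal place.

1.1 μg/mL

τ/t½ = 79/30 ≈ 2.6333, so fraction remaining f = (1/2)^(79/30) ≈ 0.1612.
Single-dose peak C₀ = D/Vd = 1330/231 ≈ 5.758 μg/mL.
Steady-state trough Cmin,ss = C₀·f/(1−f) ≈ 5.758 × 0.1612/0.8388 ≈ 1.107 μg/mL.
Trough 1.1 μg/mL vs MEC 1 μg/mL: adequate.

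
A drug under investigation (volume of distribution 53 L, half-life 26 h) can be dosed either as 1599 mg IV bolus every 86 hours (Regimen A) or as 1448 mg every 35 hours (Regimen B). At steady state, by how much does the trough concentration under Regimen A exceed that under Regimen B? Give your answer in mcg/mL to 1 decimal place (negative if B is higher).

-14.3 mcg/mL

Regimen A: f = (1/2)^(86/26) ≈ 0.1010; Cmin,ss = (1599/53)·f/(1−f) ≈ 3.389 mcg/mL.
Regimen B: f = (1/2)^(35/26) ≈ 0.3933; Cmin,ss = (1448/53)·f/(1−f) ≈ 17.711 mcg/mL.
Difference ≈ 3.389 − 17.711 ≈ -14.322 mcg/mL.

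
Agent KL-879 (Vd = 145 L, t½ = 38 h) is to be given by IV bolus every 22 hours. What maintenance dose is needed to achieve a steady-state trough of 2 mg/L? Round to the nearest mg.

143 mg

τ/t½ = 22/38 ≈ 0.57895, so f = (1/2)^(22/38) ≈ 0.669452.
Cmin,ss = (D/Vd)·f/(1−f), so D = Cmin,ss·Vd·(1−f)/f.
D = 2 × 145 × (1−f)/f ≈ 2 × 145 × 0.49376 ≈ 143.19 mg.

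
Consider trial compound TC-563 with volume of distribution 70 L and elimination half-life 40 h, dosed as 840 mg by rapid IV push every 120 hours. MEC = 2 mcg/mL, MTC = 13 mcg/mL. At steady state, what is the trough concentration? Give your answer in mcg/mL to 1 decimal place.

The dosing interval is 3 half-lives, so f = 2^(−3) = 0.125.
At steady state, R = 1/(1 − 0.125) = 8/7.
Single-dose peak C₀ = D/Vd = 840/70 = 12 mcg/mL.
Steady-state peak Cmax,ss = C₀·R = 12 × 8/7 ≈ 13.714 mcg/mL.
Steady-state trough Cmin,ss = Cmax,ss·f ≈ 13.714 × 0.125 ≈ 1.714 mcg/mL.
Trough 1.7 mcg/mL vs MEC 2 mcg/mL: subtherapeutic.

1.7 mcg/mL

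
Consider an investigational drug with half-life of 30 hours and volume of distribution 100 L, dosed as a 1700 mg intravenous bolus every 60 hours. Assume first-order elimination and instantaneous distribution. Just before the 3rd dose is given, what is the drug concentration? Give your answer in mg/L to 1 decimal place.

5.3 mg/L

f = (1/2)^(τ/t½) = (1/2)^(60/30) ≈ 0.2500.
C₀ = D/Vd = 1700/100 ≈ 17.000 mg/L.
Before the 3rd dose, 2 doses have been given. Superposition: Cmin = C₀·(f + f²).
≈ 17.000 × (0.2500 + 0.0625) ≈ 17.000 × 0.3125 ≈ 5.312 mg/L.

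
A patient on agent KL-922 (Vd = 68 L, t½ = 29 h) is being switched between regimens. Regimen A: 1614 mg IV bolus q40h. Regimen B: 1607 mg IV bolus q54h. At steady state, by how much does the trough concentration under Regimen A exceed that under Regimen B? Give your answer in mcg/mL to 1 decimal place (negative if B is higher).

Regimen A: f = (1/2)^(40/29) ≈ 0.3844; Cmin,ss = (1614/68)·f/(1−f) ≈ 14.821 mcg/mL.
Regimen B: f = (1/2)^(54/29) ≈ 0.2751; Cmin,ss = (1607/68)·f/(1−f) ≈ 8.968 mcg/mL.
Difference ≈ 14.821 − 8.968 ≈ 5.853 mcg/mL.

5.9 mcg/mL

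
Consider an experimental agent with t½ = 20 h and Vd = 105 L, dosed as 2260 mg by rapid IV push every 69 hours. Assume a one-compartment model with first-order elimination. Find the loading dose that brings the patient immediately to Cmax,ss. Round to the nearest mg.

f = (1/2)^(69/20) ≈ 0.091505; accumulation ratio R = 1/(1−f) ≈ 1.10072.
Loading dose to hit Cmax,ss on first dose: D_load = D_maint·R ≈ 2260 × 1.10072 ≈ 2487.63 mg.

2488 mg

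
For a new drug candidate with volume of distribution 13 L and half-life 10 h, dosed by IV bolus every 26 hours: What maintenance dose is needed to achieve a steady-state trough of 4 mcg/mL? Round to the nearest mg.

263 mg

τ/t½ = 26/10 ≈ 2.6, so f = (1/2)^(26/10) ≈ 0.164938.
Cmin,ss = (D/Vd)·f/(1−f), so D = Cmin,ss·Vd·(1−f)/f.
D = 4 × 13 × (1−f)/f ≈ 4 × 13 × 5.06288 ≈ 263.27 mg.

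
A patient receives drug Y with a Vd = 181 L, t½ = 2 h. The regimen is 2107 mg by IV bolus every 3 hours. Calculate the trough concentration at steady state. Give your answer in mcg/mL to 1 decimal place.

6.4 mcg/mL

Over one 3-h interval, 3/2 ≈ 1.5 half-lives elapse, leaving f ≈ 0.3536 of each dose.
Each bolus raises the concentration by D/Vd = 2107/181 ≈ 11.641 mcg/mL.
Steady-state trough Cmin,ss = C₀·f/(1−f) ≈ 11.641 × 0.3536/0.6464 ≈ 6.368 mcg/mL.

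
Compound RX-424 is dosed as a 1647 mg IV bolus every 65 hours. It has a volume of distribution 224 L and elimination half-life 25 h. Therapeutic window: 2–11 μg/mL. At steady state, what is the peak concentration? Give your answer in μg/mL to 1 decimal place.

k = ln2/t½ = ln2/25 ≈ 0.027726 h⁻¹; fraction remaining f = e^(−kτ) = e^(−0.027726×65) ≈ 0.1649.
Accumulation ratio R = 1/(1 − f) ≈ 1/0.8351 ≈ 1.1975.
Single-dose peak C₀ = D/Vd = 1647/224 ≈ 7.353 μg/mL.
Steady-state peak Cmax,ss = C₀·R ≈ 7.353 × 1.1975 ≈ 8.805 μg/mL.
Peak 8.8 μg/mL vs MTC 11 μg/mL: below toxic threshold.

8.8 μg/mL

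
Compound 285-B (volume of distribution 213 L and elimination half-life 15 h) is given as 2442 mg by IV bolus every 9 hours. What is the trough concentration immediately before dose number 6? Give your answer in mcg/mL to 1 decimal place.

19.5 mcg/mL

f = (1/2)^(τ/t½) = (1/2)^(9/15) ≈ 0.6598.
C₀ = D/Vd = 2442/213 ≈ 11.465 mcg/mL.
Before the 6th dose, 5 doses have been given. Superposition: Cmin = C₀·(f + f² + … + f^5).
≈ 11.465 × (0.6598 + 0.4353 + 0.2872 + 0.1895 + 0.1250) ≈ 11.465 × 1.6968 ≈ 19.454 mcg/mL.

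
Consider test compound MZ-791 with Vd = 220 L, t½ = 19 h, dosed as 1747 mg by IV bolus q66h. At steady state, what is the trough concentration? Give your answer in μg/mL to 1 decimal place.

τ/t½ = 66/19 ≈ 3.4737, so fraction remaining f = (1/2)^(66/19) ≈ 0.0900.
At steady state, accumulation factor R = 1/(1 − e^(−kτ)) ≈ 1.0989.
Single-dose peak C₀ = D/Vd = 1747/220 ≈ 7.941 μg/mL.
Steady-state peak Cmax,ss = C₀·R ≈ 7.941 × 1.0989 ≈ 8.726 μg/mL.
Steady-state trough Cmin,ss = Cmax,ss·f ≈ 8.726 × 0.0900 ≈ 0.785 μg/mL.

0.8 μg/mL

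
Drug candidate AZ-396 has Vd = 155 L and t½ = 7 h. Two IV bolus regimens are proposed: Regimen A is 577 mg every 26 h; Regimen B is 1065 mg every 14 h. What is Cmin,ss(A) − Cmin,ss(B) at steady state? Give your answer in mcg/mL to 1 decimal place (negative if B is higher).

Regimen A: f = (1/2)^(26/7) ≈ 0.0762; Cmin,ss = (577/155)·f/(1−f) ≈ 0.307 mcg/mL.
Regimen B: f = (1/2)^(14/7) ≈ 0.2500; Cmin,ss = (1065/155)·f/(1−f) ≈ 2.290 mcg/mL.
Difference ≈ 0.307 − 2.290 ≈ -1.983 mcg/mL.

-2.0 mcg/mL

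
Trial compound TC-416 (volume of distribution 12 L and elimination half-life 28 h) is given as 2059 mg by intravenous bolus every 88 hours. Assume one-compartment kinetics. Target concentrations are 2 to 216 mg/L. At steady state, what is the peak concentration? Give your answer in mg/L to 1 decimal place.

193.5 mg/L

τ/t½ = 88/28 ≈ 3.1429, so fraction remaining f = (1/2)^(88/28) ≈ 0.1132.
Accumulation ratio R = 1/(1 − f) ≈ 1/0.8868 ≈ 1.1276.
Single-dose peak C₀ = D/Vd = 2059/12 ≈ 171.583 mg/L.
Cmax,ss = C₀/(1 − f) ≈ 171.583/0.8868 ≈ 193.486 mg/L.
Peak 193.5 mg/L vs MTC 216 mg/L: below toxic threshold.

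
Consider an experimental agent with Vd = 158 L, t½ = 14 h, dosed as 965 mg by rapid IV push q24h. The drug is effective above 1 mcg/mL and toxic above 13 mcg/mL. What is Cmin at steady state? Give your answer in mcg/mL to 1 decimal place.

2.7 mcg/mL

τ/t½ = 24/14 ≈ 1.7143, so fraction remaining f = (1/2)^(24/14) ≈ 0.3048.
Single-dose peak C₀ = D/Vd = 965/158 ≈ 6.108 mcg/mL.
Steady-state trough Cmin,ss = C₀·f/(1−f) ≈ 6.108 × 0.3048/0.6952 ≈ 2.678 mcg/mL.
Trough 2.7 mcg/mL vs MEC 1 mcg/mL: adequate.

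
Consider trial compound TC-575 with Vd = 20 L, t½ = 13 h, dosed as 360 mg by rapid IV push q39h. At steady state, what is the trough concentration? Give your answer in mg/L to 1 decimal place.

2.6 mg/L

τ = 39 h = 3 half-lives, so f = (1/2)^3 = 0.125.
At steady state, R = 1/(1 − 0.125) = 8/7.
Single-dose peak C₀ = D/Vd = 360/20 = 18 mg/L.
Steady-state peak Cmax,ss = C₀·R = 18 × 8/7 ≈ 20.571 mg/L.
Steady-state trough Cmin,ss = Cmax,ss·f ≈ 20.571 × 0.125 ≈ 2.571 mg/L.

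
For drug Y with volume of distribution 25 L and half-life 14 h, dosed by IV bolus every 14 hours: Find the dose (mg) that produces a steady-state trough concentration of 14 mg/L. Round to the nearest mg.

τ/t½ = 14/14 ≈ 1, so f = (1/2)^(14/14) ≈ 0.500000.
Cmin,ss = (D/Vd)·f/(1−f), so D = Cmin,ss·Vd·(1−f)/f.
D = 14 × 25 × (1−f)/f ≈ 14 × 25 × 1.00000 ≈ 350.00 mg.

350 mg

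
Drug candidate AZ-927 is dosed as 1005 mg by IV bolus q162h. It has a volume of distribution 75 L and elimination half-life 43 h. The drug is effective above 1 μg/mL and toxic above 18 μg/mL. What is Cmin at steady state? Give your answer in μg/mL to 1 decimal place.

τ/t½ = 162/43 ≈ 3.7674, so fraction remaining f = (1/2)^(162/43) ≈ 0.0734.
Each bolus raises the concentration by D/Vd = 1005/75 ≈ 13.400 μg/mL.
Steady-state trough Cmin,ss = C₀·f/(1−f) ≈ 13.400 × 0.0734/0.9266 ≈ 1.061 μg/mL.
Trough 1.1 μg/mL vs MEC 1 μg/mL: adequate.

1.1 μg/mL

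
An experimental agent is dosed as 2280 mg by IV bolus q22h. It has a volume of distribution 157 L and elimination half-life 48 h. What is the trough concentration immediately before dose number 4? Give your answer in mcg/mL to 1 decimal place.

f = (1/2)^(τ/t½) = (1/2)^(22/48) ≈ 0.7278.
C₀ = D/Vd = 2280/157 ≈ 14.522 mcg/mL.
Before the 4th dose, 3 doses have been given. Superposition: Cmin = C₀·(f + f² + … + f^3).
≈ 14.522 × (0.7278 + 0.5297 + 0.3855) ≈ 14.522 × 1.6430 ≈ 23.860 mcg/mL.

23.9 mcg/mL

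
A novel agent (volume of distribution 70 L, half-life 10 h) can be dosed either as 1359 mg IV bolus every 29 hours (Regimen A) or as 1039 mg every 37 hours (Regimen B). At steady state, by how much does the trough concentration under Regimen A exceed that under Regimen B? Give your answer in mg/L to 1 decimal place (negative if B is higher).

Regimen A: f = (1/2)^(29/10) ≈ 0.1340; Cmin,ss = (1359/70)·f/(1−f) ≈ 3.004 mg/L.
Regimen B: f = (1/2)^(37/10) ≈ 0.0769; Cmin,ss = (1039/70)·f/(1−f) ≈ 1.237 mg/L.
Difference ≈ 3.004 − 1.237 ≈ 1.767 mg/L.

1.8 mg/L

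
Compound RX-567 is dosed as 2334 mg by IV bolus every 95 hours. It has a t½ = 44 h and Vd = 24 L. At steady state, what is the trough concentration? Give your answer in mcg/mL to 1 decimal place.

28.1 mcg/mL

k = ln2/t½ = ln2/44 ≈ 0.015753 h⁻¹; fraction remaining f = e^(−kτ) = e^(−0.015753×95) ≈ 0.2239.
Accumulation ratio R = 1/(1 − f) ≈ 1/0.7761 ≈ 1.2885.
Each bolus raises the concentration by D/Vd = 2334/24 ≈ 97.250 mcg/mL.
Steady-state peak Cmax,ss = C₀·R ≈ 97.250 × 1.2885 ≈ 125.307 mcg/mL.
Steady-state trough Cmin,ss = Cmax,ss·f ≈ 125.307 × 0.2239 ≈ 28.056 mcg/mL.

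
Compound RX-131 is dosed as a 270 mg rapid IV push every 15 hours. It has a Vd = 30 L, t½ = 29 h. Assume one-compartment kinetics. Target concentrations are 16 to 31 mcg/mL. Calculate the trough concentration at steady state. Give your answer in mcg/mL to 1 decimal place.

Over one 15-h interval, 15/29 ≈ 0.51724 half-lives elapse, leaving f ≈ 0.6987 of each dose.
Accumulation ratio R = 1/(1 − f) ≈ 1/0.3013 ≈ 3.3190.
Each bolus raises the concentration by D/Vd = 270/30 ≈ 9.000 mcg/mL.
Cmax,ss = C₀/(1 − f) ≈ 9.000/0.3013 ≈ 29.871 mcg/mL.
One interval later, Cmin,ss = Cmax,ss·e^(−kτ) ≈ 29.871 × 0.6987 ≈ 20.871 mcg/mL.
Trough 20.9 mcg/mL vs MEC 16 mcg/mL: adequate.

20.9 mcg/mL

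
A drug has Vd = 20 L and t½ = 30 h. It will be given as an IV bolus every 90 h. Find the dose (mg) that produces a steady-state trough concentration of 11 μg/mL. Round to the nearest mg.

1540 mg

τ/t½ = 90/30 ≈ 3, so f = (1/2)^(90/30) ≈ 0.125000.
Cmin,ss = (D/Vd)·f/(1−f), so D = Cmin,ss·Vd·(1−f)/f.
D = 11 × 20 × (1−f)/f ≈ 11 × 20 × 7.00000 ≈ 1540.00 mg.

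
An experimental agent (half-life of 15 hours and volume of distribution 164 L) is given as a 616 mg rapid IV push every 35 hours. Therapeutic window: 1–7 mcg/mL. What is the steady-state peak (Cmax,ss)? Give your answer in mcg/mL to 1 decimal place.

τ/t½ = 35/15 ≈ 2.3333, so fraction remaining f = (1/2)^(35/15) ≈ 0.1984.
Accumulation ratio R = 1/(1 − f) ≈ 1/0.8016 ≈ 1.2475.
Single-dose peak C₀ = D/Vd = 616/164 ≈ 3.756 mcg/mL.
Steady-state peak Cmax,ss = C₀·R ≈ 3.756 × 1.2475 ≈ 4.686 mcg/mL.
Peak 4.7 mcg/mL vs MTC 7 mcg/mL: below toxic threshold.

4.7 mcg/mL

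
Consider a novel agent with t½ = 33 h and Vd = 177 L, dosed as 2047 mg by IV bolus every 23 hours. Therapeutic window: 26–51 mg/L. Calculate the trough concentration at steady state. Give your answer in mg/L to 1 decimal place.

18.6 mg/L

k = ln2/t½ = ln2/33 ≈ 0.021004 h⁻¹; fraction remaining f = e^(−kτ) = e^(−0.021004×23) ≈ 0.6169.
Each bolus raises the concentration by D/Vd = 2047/177 ≈ 11.565 mg/L.
Steady-state trough Cmin,ss = C₀·f/(1−f) ≈ 11.565 × 0.6169/0.3831 ≈ 18.623 mg/L.
Trough 18.6 mg/L vs MEC 26 mg/L: subtherapeutic.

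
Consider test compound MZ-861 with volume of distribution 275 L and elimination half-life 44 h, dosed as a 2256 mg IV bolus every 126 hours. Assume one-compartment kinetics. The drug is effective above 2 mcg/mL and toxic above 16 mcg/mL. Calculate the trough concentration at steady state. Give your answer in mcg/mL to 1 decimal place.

1.3 mcg/mL

Over one 126-h interval, 126/44 ≈ 2.8636 half-lives elapse, leaving f ≈ 0.1374 of each dose.
Each bolus raises the concentration by D/Vd = 2256/275 ≈ 8.204 mcg/mL.
Steady-state trough Cmin,ss = C₀·f/(1−f) ≈ 8.204 × 0.1374/0.8626 ≈ 1.307 mcg/mL.
Trough 1.3 mcg/mL vs MEC 2 mcg/mL: subtherapeutic.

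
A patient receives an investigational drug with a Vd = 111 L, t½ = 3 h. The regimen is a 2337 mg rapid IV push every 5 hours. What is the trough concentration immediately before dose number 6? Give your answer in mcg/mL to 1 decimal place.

9.7 mcg/mL

f = (1/2)^(τ/t½) = (1/2)^(5/3) ≈ 0.3150.
C₀ = D/Vd = 2337/111 ≈ 21.054 mcg/mL.
Before the 6th dose, 5 doses have been given. Superposition: Cmin = C₀·(f + f² + … + f^5).
≈ 21.054 × (0.3150 + 0.0992 + 0.0313 + 0.0098 + 0.0031) ≈ 21.054 × 0.4584 ≈ 9.651 mcg/mL.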